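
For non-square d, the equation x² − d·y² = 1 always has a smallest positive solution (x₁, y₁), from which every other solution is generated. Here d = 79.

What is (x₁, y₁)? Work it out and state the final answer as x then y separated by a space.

80 9

√79 = [8; 1,7,1,16, …], period ℓ=4 (even) → k=3
a_0=8:  p_0=8·1+0=8,  q_0=8·0+1=1
a_1=1:  p_1=1·8+1=9,  q_1=1·1+0=1
a_2=7:  p_2=7·9+8=71,  q_2=7·1+1=8
a_3=1:  p_3=1·71+9=80,  q_3=1·8+1=9
(x₁, y₁) = (80, 9);  80² − 79·9² = 1 ✓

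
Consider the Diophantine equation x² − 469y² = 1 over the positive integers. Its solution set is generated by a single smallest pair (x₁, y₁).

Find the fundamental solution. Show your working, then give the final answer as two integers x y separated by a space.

137215 6336

d=469: √d = [21; 1,1,1,10,6,10,1,1,1,42] (ℓ=10, even), read p_9/q_9
i=0: a=21 ⇒ p=21, q=1
i=1: a=1 ⇒ p=22, q=1
i=2: a=1 ⇒ p=43, q=2
i=3: a=1 ⇒ p=65, q=3
i=4: a=10 ⇒ p=693, q=32
i=5: a=6 ⇒ p=4223, q=195
i=6: a=10 ⇒ p=42923, q=1982
i=7: a=1 ⇒ p=47146, q=2177
i=8: a=1 ⇒ p=90069, q=4159
i=9: a=1 ⇒ p=137215, q=6336
fundamental: x₁=137215, y₁=6336  (since 18827956225 − 469·40144896 = 1)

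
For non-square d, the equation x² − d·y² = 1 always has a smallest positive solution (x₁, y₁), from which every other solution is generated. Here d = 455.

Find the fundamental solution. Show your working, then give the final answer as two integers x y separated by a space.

√455 = [21; 3,42, …], period ℓ=2 (even) → k=1
a_0=21:  p_0=21·1+0=21,  q_0=21·0+1=1
a_1=3:  p_1=3·21+1=64,  q_1=3·1+0=3
(x₁, y₁) = (64, 3);  64² − 455·3² = 1 ✓

64 3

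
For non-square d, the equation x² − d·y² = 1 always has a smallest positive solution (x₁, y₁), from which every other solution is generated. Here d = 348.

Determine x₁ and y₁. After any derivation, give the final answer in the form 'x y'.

1567 84

[18; 1,1,1,8,1,1,1,36] for √348; ℓ=8 ⇒ convergent index 7
i=0: a=18 ⇒ p=18, q=1
i=1: a=1 ⇒ p=19, q=1
i=2: a=1 ⇒ p=37, q=2
…
i=4: a=8 ⇒ p=485, q=26
i=5: a=1 ⇒ p=541, q=29
i=6: a=1 ⇒ p=1026, q=55
i=7: a=1 ⇒ p=1567, q=84
→ (1567, 84).  Check: 1567²=2455489, 348·84²=2455488, difference 1.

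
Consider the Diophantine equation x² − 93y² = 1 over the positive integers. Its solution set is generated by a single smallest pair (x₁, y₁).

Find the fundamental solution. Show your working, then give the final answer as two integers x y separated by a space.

√93 → a₀=9, period (1,1,1,4,6,4,1,1,1,18); ℓ=10 even so k=9
a_0=9:  p_0=9·1+0=9,  q_0=9·0+1=1
…
a_2=1:  p_2=1·10+9=19,  q_2=1·1+1=2
…
a_5=6:  p_5=6·135+29=839,  q_5=6·14+3=87
a_6=4:  p_6=4·839+135=3491,  q_6=4·87+14=362
a_7=1:  p_7=1·3491+839=4330,  q_7=1·362+87=449
a_8=1:  p_8=1·4330+3491=7821,  q_8=1·449+362=811
a_9=1:  p_9=1·7821+4330=12151,  q_9=1·811+449=1260
(x₁, y₁) = (12151, 1260);  12151² − 93·1260² = 1 ✓

12151 1260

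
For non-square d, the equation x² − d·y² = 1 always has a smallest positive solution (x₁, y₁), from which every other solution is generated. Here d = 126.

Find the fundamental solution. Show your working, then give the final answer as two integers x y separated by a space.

[11; 4,2,4,22] for √126; ℓ=4 ⇒ convergent index 3
k=0  a_k=11  p_k/q_k = 11/1
k=1  a_k=4  p_k/q_k = 45/4
k=2  a_k=2  p_k/q_k = 101/9
k=3  a_k=4  p_k/q_k = 449/40
(x₁, y₁) = (449, 40);  449² − 126·40² = 1 ✓

449 40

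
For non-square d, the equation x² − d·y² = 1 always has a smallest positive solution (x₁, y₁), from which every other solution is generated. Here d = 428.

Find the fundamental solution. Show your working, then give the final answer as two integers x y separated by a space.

[20; 1,2,4,1,5,10,5,1,4,2,1,40] for √428; ℓ=12 ⇒ convergent index 11
k=0  a_k=20  p_k/q_k = 20/1
k=1  a_k=1  p_k/q_k = 21/1
k=2  a_k=2  p_k/q_k = 62/3
k=3  a_k=4  p_k/q_k = 269/13
…
k=5  a_k=5  p_k/q_k = 1924/93
k=6  a_k=10  p_k/q_k = 19571/946
k=7  a_k=5  p_k/q_k = 99779/4823
k=8  a_k=1  p_k/q_k = 119350/5769
k=9  a_k=4  p_k/q_k = 577179/27899
k=10  a_k=2  p_k/q_k = 1273708/61567
k=11  a_k=1  p_k/q_k = 1850887/89466
→ (1850887, 89466).  Check: 1850887²=3425782686769, 428·89466²=3425782686768, difference 1.

1850887 89466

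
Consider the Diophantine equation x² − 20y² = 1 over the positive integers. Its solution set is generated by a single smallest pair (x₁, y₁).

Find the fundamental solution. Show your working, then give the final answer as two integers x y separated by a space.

√20 = [4; 2,8, …], period ℓ=2 (even) → k=1
step 0: (4, 1)  from 4·(1,0) + (0,1)
step 1: (9, 2)  from 2·(4,1) + (1,0)
(x₁, y₁) = (9, 2);  9² − 20·2² = 1 ✓

9 2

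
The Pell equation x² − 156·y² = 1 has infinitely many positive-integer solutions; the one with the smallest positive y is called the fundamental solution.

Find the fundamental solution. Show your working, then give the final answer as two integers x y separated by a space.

25 2

d=156: √d = [12; 2,24] (ℓ=2, even), read p_1/q_1
k=0  a_k=12  p_k/q_k = 12/1
k=1  a_k=2  p_k/q_k = 25/2
(x₁, y₁) = (25, 2);  25² − 156·2² = 1 ✓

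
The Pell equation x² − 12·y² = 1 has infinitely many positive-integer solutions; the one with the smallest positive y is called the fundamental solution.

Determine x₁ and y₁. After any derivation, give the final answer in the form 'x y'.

√12 → a₀=3, period (2,6); ℓ=2 even so k=1
k=0  a_k=3  p_k/q_k = 3/1
k=1  a_k=2  p_k/q_k = 7/2
→ (7, 2).  Check: 7²=49, 12·2²=48, difference 1.

7 2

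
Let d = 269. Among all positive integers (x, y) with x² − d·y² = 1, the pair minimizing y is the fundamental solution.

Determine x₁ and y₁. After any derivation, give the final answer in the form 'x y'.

[16; 2,2,32] for √269; ℓ=3 ⇒ convergent index 5
i=0: a=16 ⇒ p=16, q=1
…
i=2: a=2 ⇒ p=82, q=5
i=3: a=32 ⇒ p=2657, q=162
i=4: a=2 ⇒ p=5396, q=329
i=5: a=2 ⇒ p=13449, q=820
→ (13449, 820).  Check: 13449²=180875601, 269·820²=180875600, difference 1.

13449 820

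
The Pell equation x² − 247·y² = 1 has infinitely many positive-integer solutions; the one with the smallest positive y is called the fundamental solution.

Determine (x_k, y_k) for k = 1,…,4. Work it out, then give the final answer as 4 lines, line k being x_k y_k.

d=247: √d = [15; 1,2,1,1,9,1,9,1,1,2,1,30] (ℓ=12, even), read p_11/q_11
a_0=15:  p_0=15·1+0=15,  q_0=15·0+1=1
…
a_4=1:  p_4=1·63+47=110,  q_4=1·4+3=7
a_5=9:  p_5=9·110+63=1053,  q_5=9·7+4=67
…
a_10=2:  p_10=2·24203+12683=61089,  q_10=2·1540+807=3887
a_11=1:  p_11=1·61089+24203=85292,  q_11=1·3887+1540=5427
fundamental: x₁=85292, y₁=5427  (since 7274725264 − 247·29452329 = 1)
(85292+5427√247)^2 = 14549450527 + 925759368√247
(85292+5427√247)^3 = 2481903468612476 + 157919736025485√247
(85292+5427√247)^4 = 423373021275241155457 + 26938580249245573872√247

85292 5427
14549450527 925759368
2481903468612476 157919736025485
423373021275241155457 26938580249245573872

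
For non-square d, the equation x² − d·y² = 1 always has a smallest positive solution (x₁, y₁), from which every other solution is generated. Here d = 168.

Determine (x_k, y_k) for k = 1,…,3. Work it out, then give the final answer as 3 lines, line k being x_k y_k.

13 1
337 26
8749 675

[12; 1,24] for √168; ℓ=2 ⇒ convergent index 1
k=0  a_k=12  p_k/q_k = 12/1
k=1  a_k=1  p_k/q_k = 13/1
fundamental: x₁=13, y₁=1  (since 169 − 168·1 = 1)
(x_2, y_2) = (13·13 + 168·1·1, 13·1 + 1·13) = (337, 26)
(x_3, y_3) = (13·337 + 168·1·26, 13·26 + 1·337) = (8749, 675)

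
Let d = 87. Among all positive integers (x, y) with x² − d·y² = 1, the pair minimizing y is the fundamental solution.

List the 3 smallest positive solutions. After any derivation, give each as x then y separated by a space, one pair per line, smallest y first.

28 3
1567 168
87724 9405

√87 → a₀=9, period (3,18); ℓ=2 even so k=1
i=0: a=9 ⇒ p=9, q=1
i=1: a=3 ⇒ p=28, q=3
(x₁, y₁) = (28, 3);  28² − 87·3² = 1 ✓
(28+3√87)^2 = 1567 + 168√87
(28+3√87)^3 = 87724 + 9405√87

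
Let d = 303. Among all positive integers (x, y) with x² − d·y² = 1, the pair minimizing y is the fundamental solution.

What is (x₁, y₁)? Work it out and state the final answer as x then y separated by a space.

d=303: √d = [17; 2,2,5,2,2,34] (ℓ=6, even), read p_5/q_5
k=0  a_k=17  p_k/q_k = 17/1
k=1  a_k=2  p_k/q_k = 35/2
k=2  a_k=2  p_k/q_k = 87/5
k=3  a_k=5  p_k/q_k = 470/27
k=4  a_k=2  p_k/q_k = 1027/59
k=5  a_k=2  p_k/q_k = 2524/145
→ (2524, 145).  Check: 2524²=6370576, 303·145²=6370575, difference 1.

2524 145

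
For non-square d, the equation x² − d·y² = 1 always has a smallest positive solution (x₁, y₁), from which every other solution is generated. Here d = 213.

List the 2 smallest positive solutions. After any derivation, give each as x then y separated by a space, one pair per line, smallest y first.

194399 13320
75581942401 5178789360

√213 → a₀=14, period (1,1,2,6,1,8,1,6,2,1,1,28); ℓ=12 even so k=11
a_0=14:  p_0=14·1+0=14,  q_0=14·0+1=1
a_1=1:  p_1=1·14+1=15,  q_1=1·1+0=1
a_2=1:  p_2=1·15+14=29,  q_2=1·1+1=2
…
a_4=6:  p_4=6·73+29=467,  q_4=6·5+2=32
a_5=1:  p_5=1·467+73=540,  q_5=1·32+5=37
a_6=8:  p_6=8·540+467=4787,  q_6=8·37+32=328
a_7=1:  p_7=1·4787+540=5327,  q_7=1·328+37=365
…
a_9=2:  p_9=2·36749+5327=78825,  q_9=2·2518+365=5401
a_10=1:  p_10=1·78825+36749=115574,  q_10=1·5401+2518=7919
a_11=1:  p_11=1·115574+78825=194399,  q_11=1·7919+5401=13320
→ (194399, 13320).  Check: 194399²=37790971201, 213·13320²=37790971200, difference 1.
(x_2, y_2) = (194399·194399 + 213·13320·13320, 194399·13320 + 13320·194399) = (75581942401, 5178789360)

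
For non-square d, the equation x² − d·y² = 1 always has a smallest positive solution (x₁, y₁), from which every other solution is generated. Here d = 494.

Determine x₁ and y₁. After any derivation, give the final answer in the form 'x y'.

73035 3286

√494 = [22; 4,2,2,1,2,1,2,2,4,44, …], period ℓ=10 (even) → k=9
i=0: a=22 ⇒ p=22, q=1
…
i=2: a=2 ⇒ p=200, q=9
…
i=4: a=1 ⇒ p=689, q=31
i=5: a=2 ⇒ p=1867, q=84
i=6: a=1 ⇒ p=2556, q=115
…
i=8: a=2 ⇒ p=16514, q=743
i=9: a=4 ⇒ p=73035, q=3286
(x₁, y₁) = (73035, 3286);  73035² − 494·3286² = 1 ✓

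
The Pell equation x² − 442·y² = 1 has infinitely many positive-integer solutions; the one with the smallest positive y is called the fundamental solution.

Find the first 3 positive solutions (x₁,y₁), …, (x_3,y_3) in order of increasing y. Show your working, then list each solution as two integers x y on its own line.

883 42
1559377 74172
2753858899 130987710

[21; 42] for √442; ℓ=1 ⇒ convergent index 1
a_0=21:  p_0=21·1+0=21,  q_0=21·0+1=1
a_1=42:  p_1=42·21+1=883,  q_1=42·1+0=42
→ (883, 42).  Check: 883²=779689, 442·42²=779688, difference 1.
(883+42√442)^2 = 1559377 + 74172√442
(883+42√442)^3 = 2753858899 + 130987710√442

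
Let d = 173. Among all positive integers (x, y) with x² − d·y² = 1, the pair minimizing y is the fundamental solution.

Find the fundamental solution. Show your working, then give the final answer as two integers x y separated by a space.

2499849 190060

√173 → a₀=13, period (6,1,1,6,26); ℓ=5 odd so k=9
i=0: a=13 ⇒ p=13, q=1
…
i=2: a=1 ⇒ p=92, q=7
i=3: a=1 ⇒ p=171, q=13
i=4: a=6 ⇒ p=1118, q=85
i=5: a=26 ⇒ p=29239, q=2223
i=6: a=6 ⇒ p=176552, q=13423
i=7: a=1 ⇒ p=205791, q=15646
i=8: a=1 ⇒ p=382343, q=29069
i=9: a=6 ⇒ p=2499849, q=190060
(x₁, y₁) = (2499849, 190060);  2499849² − 173·190060² = 1 ✓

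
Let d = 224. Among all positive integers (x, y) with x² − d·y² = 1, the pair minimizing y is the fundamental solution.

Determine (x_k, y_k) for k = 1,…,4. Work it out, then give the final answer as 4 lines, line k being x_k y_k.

[14; 1,28] for √224; ℓ=2 ⇒ convergent index 1
step 0: (14, 1)  from 14·(1,0) + (0,1)
step 1: (15, 1)  from 1·(14,1) + (1,0)
→ (15, 1).  Check: 15²=225, 224·1²=224, difference 1.
(15+1√224)^2 = 449 + 30√224
(15+1√224)^3 = 13455 + 899√224
(15+1√224)^4 = 403201 + 26940√224

15 1
449 30
13455 899
403201 26940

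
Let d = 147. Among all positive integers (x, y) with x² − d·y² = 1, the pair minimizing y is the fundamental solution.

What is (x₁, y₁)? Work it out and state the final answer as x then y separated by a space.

97 8

[12; 8,24] for √147; ℓ=2 ⇒ convergent index 1
i=0: a=12 ⇒ p=12, q=1
i=1: a=8 ⇒ p=97, q=8
→ (97, 8).  Check: 97²=9409, 147·8²=9408, difference 1.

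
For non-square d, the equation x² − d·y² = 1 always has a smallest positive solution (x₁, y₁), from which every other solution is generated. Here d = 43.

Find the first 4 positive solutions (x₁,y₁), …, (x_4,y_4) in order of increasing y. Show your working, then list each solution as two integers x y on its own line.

d=43: √d = [6; 1,1,3,1,5,1,3,1,1,12] (ℓ=10, even), read p_9/q_9
a_0=6:  p_0=6·1+0=6,  q_0=6·0+1=1
…
a_2=1:  p_2=1·7+6=13,  q_2=1·1+1=2
…
a_4=1:  p_4=1·46+13=59,  q_4=1·7+2=9
…
a_6=1:  p_6=1·341+59=400,  q_6=1·52+9=61
a_7=3:  p_7=3·400+341=1541,  q_7=3·61+52=235
a_8=1:  p_8=1·1541+400=1941,  q_8=1·235+61=296
a_9=1:  p_9=1·1941+1541=3482,  q_9=1·296+235=531
→ (3482, 531).  Check: 3482²=12124324, 43·531²=12124323, difference 1.
n=2: (3482,531)∘(3482,531) = (3482·3482+43·531·531, 3482·531+531·3482) = (24248647,3697884)
n=3: (24248647,3697884)∘(3482,531) = (3482·24248647+43·531·3697884, 3482·3697884+531·24248647) = (168867574226,25752063645)
n=4: (168867574226,25752063645)∘(3482,531) = (3482·168867574226+43·531·25752063645, 3482·25752063645+531·168867574226) = (1175993762661217,179337367525896)

3482 531
24248647 3697884
168867574226 25752063645
1175993762661217 179337367525896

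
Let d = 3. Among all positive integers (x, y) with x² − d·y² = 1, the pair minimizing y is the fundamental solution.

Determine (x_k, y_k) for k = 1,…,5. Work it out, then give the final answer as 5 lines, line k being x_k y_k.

√3 → a₀=1, period (1,2); ℓ=2 even so k=1
i=0: a=1 ⇒ p=1, q=1
i=1: a=1 ⇒ p=2, q=1
→ (2, 1).  Check: 2²=4, 3·1²=3, difference 1.
k=2:  x_2 = 2·2+3·1·1 = 7,  y_2 = 2·1+1·2 = 4
k=3:  x_3 = 2·7+3·1·4 = 26,  y_3 = 2·4+1·7 = 15
k=4:  x_4 = 2·26+3·1·15 = 97,  y_4 = 2·15+1·26 = 56
k=5:  x_5 = 2·97+3·1·56 = 362,  y_5 = 2·56+1·97 = 209

2 1
7 4
26 15
97 56
362 209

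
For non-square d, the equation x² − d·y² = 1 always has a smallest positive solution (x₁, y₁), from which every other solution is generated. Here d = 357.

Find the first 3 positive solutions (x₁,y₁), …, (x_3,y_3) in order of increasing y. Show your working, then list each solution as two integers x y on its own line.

3401 180
23133601 1224360
157354750601 8328096540

√357 → a₀=18, period (1,8,2,8,1,36); ℓ=6 even so k=5
a_0=18:  p_0=18·1+0=18,  q_0=18·0+1=1
a_1=1:  p_1=1·18+1=19,  q_1=1·1+0=1
a_2=8:  p_2=8·19+18=170,  q_2=8·1+1=9
a_3=2:  p_3=2·170+19=359,  q_3=2·9+1=19
a_4=8:  p_4=8·359+170=3042,  q_4=8·19+9=161
a_5=1:  p_5=1·3042+359=3401,  q_5=1·161+19=180
fundamental: x₁=3401, y₁=180  (since 11566801 − 357·32400 = 1)
k=2:  x_2 = 3401·3401+357·180·180 = 23133601,  y_2 = 3401·180+180·3401 = 1224360
k=3:  x_3 = 3401·23133601+357·180·1224360 = 157354750601,  y_3 = 3401·1224360+180·23133601 = 8328096540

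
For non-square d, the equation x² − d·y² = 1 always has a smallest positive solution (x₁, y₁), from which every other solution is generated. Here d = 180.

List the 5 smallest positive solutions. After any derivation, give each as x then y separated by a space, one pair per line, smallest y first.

161 12
51841 3864
16692641 1244196
5374978561 400627248
1730726404001 129000729660

√180 = [13; 2,2,2,26, …], period ℓ=4 (even) → k=3
a_0=13:  p_0=13·1+0=13,  q_0=13·0+1=1
…
a_2=2:  p_2=2·27+13=67,  q_2=2·2+1=5
a_3=2:  p_3=2·67+27=161,  q_3=2·5+2=12
→ (161, 12).  Check: 161²=25921, 180·12²=25920, difference 1.
(x_2, y_2) = (161·161 + 180·12·12, 161·12 + 12·161) = (51841, 3864)
(x_3, y_3) = (161·51841 + 180·12·3864, 161·3864 + 12·51841) = (16692641, 1244196)
(x_4, y_4) = (161·16692641 + 180·12·1244196, 161·1244196 + 12·16692641) = (5374978561, 400627248)
(x_5, y_5) = (161·5374978561 + 180·12·400627248, 161·400627248 + 12·5374978561) = (1730726404001, 129000729660)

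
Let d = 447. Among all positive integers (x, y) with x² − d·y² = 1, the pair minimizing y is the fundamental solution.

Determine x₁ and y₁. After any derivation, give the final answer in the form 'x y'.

148 7

√447 = [21; 7,42, …], period ℓ=2 (even) → k=1
step 0: (21, 1)  from 21·(1,0) + (0,1)
step 1: (148, 7)  from 7·(21,1) + (1,0)
(x₁, y₁) = (148, 7);  148² − 447·7² = 1 ✓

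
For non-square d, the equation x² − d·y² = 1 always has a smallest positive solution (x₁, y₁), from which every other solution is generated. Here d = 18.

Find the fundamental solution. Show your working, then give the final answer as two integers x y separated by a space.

[4; 4,8] for √18; ℓ=2 ⇒ convergent index 1
k=0  a_k=4  p_k/q_k = 4/1
k=1  a_k=4  p_k/q_k = 17/4
(x₁, y₁) = (17, 4);  17² − 18·4² = 1 ✓

17 4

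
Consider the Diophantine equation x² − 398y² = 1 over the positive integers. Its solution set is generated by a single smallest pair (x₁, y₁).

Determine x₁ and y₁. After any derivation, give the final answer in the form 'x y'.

√398 → a₀=19, period (1,18,1,38); ℓ=4 even so k=3
a_0=19:  p_0=19·1+0=19,  q_0=19·0+1=1
…
a_2=18:  p_2=18·20+19=379,  q_2=18·1+1=19
a_3=1:  p_3=1·379+20=399,  q_3=1·19+1=20
(x₁, y₁) = (399, 20);  399² − 398·20² = 1 ✓

399 20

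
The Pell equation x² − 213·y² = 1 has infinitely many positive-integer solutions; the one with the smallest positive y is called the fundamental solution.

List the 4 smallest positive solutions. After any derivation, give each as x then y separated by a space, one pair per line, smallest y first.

194399 13320
75581942401 5178789360
29386108041429599 2013502945575960
11425260034216163289601 782845918228863306720

d=213: √d = [14; 1,1,2,6,1,8,1,6,2,1,1,28] (ℓ=12, even), read p_11/q_11
i=0: a=14 ⇒ p=14, q=1
i=1: a=1 ⇒ p=15, q=1
i=2: a=1 ⇒ p=29, q=2
i=3: a=2 ⇒ p=73, q=5
i=4: a=6 ⇒ p=467, q=32
…
i=6: a=8 ⇒ p=4787, q=328
i=7: a=1 ⇒ p=5327, q=365
i=8: a=6 ⇒ p=36749, q=2518
i=9: a=2 ⇒ p=78825, q=5401
i=10: a=1 ⇒ p=115574, q=7919
i=11: a=1 ⇒ p=194399, q=13320
→ (194399, 13320).  Check: 194399²=37790971201, 213·13320²=37790971200, difference 1.
k=2:  x_2 = 194399·194399+213·13320·13320 = 75581942401,  y_2 = 194399·13320+13320·194399 = 5178789360
k=3:  x_3 = 194399·75581942401+213·13320·5178789360 = 29386108041429599,  y_3 = 194399·5178789360+13320·75581942401 = 2013502945575960
k=4:  x_4 = 194399·29386108041429599+213·13320·2013502945575960 = 11425260034216163289601,  y_4 = 194399·2013502945575960+13320·29386108041429599 = 782845918228863306720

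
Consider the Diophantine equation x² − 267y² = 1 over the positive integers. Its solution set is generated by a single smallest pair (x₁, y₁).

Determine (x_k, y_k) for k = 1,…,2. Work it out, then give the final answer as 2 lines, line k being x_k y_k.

2402 147
11539207 706188

√267 → a₀=16, period (2,1,15,1,2,32); ℓ=6 even so k=5
a_0=16:  p_0=16·1+0=16,  q_0=16·0+1=1
a_1=2:  p_1=2·16+1=33,  q_1=2·1+0=2
a_2=1:  p_2=1·33+16=49,  q_2=1·2+1=3
a_3=15:  p_3=15·49+33=768,  q_3=15·3+2=47
a_4=1:  p_4=1·768+49=817,  q_4=1·47+3=50
a_5=2:  p_5=2·817+768=2402,  q_5=2·50+47=147
fundamental: x₁=2402, y₁=147  (since 5769604 − 267·21609 = 1)
k=2:  x_2 = 2402·2402+267·147·147 = 11539207,  y_2 = 2402·147+147·2402 = 706188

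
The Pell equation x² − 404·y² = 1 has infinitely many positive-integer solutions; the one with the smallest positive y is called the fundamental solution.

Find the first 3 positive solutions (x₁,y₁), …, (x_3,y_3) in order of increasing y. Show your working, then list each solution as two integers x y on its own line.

201 10
80801 4020
32481801 1616030

d=404: √d = [20; 10,40] (ℓ=2, even), read p_1/q_1
a_0=20:  p_0=20·1+0=20,  q_0=20·0+1=1
a_1=10:  p_1=10·20+1=201,  q_1=10·1+0=10
(x₁, y₁) = (201, 10);  201² − 404·10² = 1 ✓
k=2:  x_2 = 201·201+404·10·10 = 80801,  y_2 = 201·10+10·201 = 4020
k=3:  x_3 = 201·80801+404·10·4020 = 32481801,  y_3 = 201·4020+10·80801 = 1616030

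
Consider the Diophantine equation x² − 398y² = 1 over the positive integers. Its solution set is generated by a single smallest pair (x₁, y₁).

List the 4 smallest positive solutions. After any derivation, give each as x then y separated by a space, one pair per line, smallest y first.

399 20
318401 15960
254083599 12736060
202758393601 10163359920

√398 → a₀=19, period (1,18,1,38); ℓ=4 even so k=3
k=0  a_k=19  p_k/q_k = 19/1
k=1  a_k=1  p_k/q_k = 20/1
k=2  a_k=18  p_k/q_k = 379/19
k=3  a_k=1  p_k/q_k = 399/20
fundamental: x₁=399, y₁=20  (since 159201 − 398·400 = 1)
(399+20√398)^2 = 318401 + 15960√398
(399+20√398)^3 = 254083599 + 12736060√398
(399+20√398)^4 = 202758393601 + 10163359920√398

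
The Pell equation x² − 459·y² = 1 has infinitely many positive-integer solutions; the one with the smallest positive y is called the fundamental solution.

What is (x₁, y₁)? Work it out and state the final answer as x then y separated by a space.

499850 23331

d=459: √d = [21; 2,2,1,4,21,4,1,2,2,42] (ℓ=10, even), read p_9/q_9
i=0: a=21 ⇒ p=21, q=1
…
i=3: a=1 ⇒ p=150, q=7
…
i=8: a=2 ⇒ p=212079, q=9899
i=9: a=2 ⇒ p=499850, q=23331
(x₁, y₁) = (499850, 23331);  499850² − 459·23331² = 1 ✓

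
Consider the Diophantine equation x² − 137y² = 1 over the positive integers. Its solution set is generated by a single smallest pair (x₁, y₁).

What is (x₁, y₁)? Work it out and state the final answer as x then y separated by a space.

6083073 519712

√137 → a₀=11, period (1,2,2,1,1,2,2,1,22); ℓ=9 odd so k=17
step 0: (11, 1)  from 11·(1,0) + (0,1)
step 1: (12, 1)  from 1·(11,1) + (1,0)
step 2: (35, 3)  from 2·(12,1) + (11,1)
step 3: (82, 7)  from 2·(35,3) + (12,1)
step 4: (117, 10)  from 1·(82,7) + (35,3)
…
step 6: (515, 44)  from 2·(199,17) + (117,10)
step 7: (1229, 105)  from 2·(515,44) + (199,17)
step 8: (1744, 149)  from 1·(1229,105) + (515,44)
step 9: (39597, 3383)  from 22·(1744,149) + (1229,105)
step 10: (41341, 3532)  from 1·(39597,3383) + (1744,149)
step 11: (122279, 10447)  from 2·(41341,3532) + (39597,3383)
…
step 13: (408178, 34873)  from 1·(285899,24426) + (122279,10447)
step 14: (694077, 59299)  from 1·(408178,34873) + (285899,24426)
…
step 16: (4286741, 366241)  from 2·(1796332,153471) + (694077,59299)
step 17: (6083073, 519712)  from 1·(4286741,366241) + (1796332,153471)
fundamental: x₁=6083073, y₁=519712  (since 37003777123329 − 137·270100562944 = 1)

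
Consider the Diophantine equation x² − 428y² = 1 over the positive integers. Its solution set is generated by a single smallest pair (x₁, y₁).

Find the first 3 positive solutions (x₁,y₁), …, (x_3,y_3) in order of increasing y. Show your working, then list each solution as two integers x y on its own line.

1850887 89466
6851565373537 331182912684
25362946559057703751 1225964295417811950

√428 = [20; 1,2,4,1,5,10,5,1,4,2,1,40, …], period ℓ=12 (even) → k=11
a_0=20:  p_0=20·1+0=20,  q_0=20·0+1=1
a_1=1:  p_1=1·20+1=21,  q_1=1·1+0=1
a_2=2:  p_2=2·21+20=62,  q_2=2·1+1=3
…
a_6=10:  p_6=10·1924+331=19571,  q_6=10·93+16=946
a_7=5:  p_7=5·19571+1924=99779,  q_7=5·946+93=4823
a_8=1:  p_8=1·99779+19571=119350,  q_8=1·4823+946=5769
a_9=4:  p_9=4·119350+99779=577179,  q_9=4·5769+4823=27899
a_10=2:  p_10=2·577179+119350=1273708,  q_10=2·27899+5769=61567
a_11=1:  p_11=1·1273708+577179=1850887,  q_11=1·61567+27899=89466
fundamental: x₁=1850887, y₁=89466  (since 3425782686769 − 428·8004165156 = 1)
(x_2, y_2) = (1850887·1850887 + 428·89466·89466, 1850887·89466 + 89466·1850887) = (6851565373537, 331182912684)
(x_3, y_3) = (1850887·6851565373537 + 428·89466·331182912684, 1850887·331182912684 + 89466·6851565373537) = (25362946559057703751, 1225964295417811950)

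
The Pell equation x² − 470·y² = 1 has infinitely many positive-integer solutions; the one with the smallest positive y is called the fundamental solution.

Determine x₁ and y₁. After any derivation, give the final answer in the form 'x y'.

1691 78

[21; 1,2,8,2,1,42] for √470; ℓ=6 ⇒ convergent index 5
i=0: a=21 ⇒ p=21, q=1
…
i=2: a=2 ⇒ p=65, q=3
i=3: a=8 ⇒ p=542, q=25
i=4: a=2 ⇒ p=1149, q=53
i=5: a=1 ⇒ p=1691, q=78
→ (1691, 78).  Check: 1691²=2859481, 470·78²=2859480, difference 1.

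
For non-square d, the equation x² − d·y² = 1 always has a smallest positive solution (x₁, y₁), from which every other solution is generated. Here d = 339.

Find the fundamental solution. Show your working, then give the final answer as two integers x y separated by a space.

√339 → a₀=18, period (2,2,2,1,17,1,2,2,2,36); ℓ=10 even so k=9
a_0=18:  p_0=18·1+0=18,  q_0=18·0+1=1
a_1=2:  p_1=2·18+1=37,  q_1=2·1+0=2
…
a_3=2:  p_3=2·92+37=221,  q_3=2·5+2=12
a_4=1:  p_4=1·221+92=313,  q_4=1·12+5=17
a_5=17:  p_5=17·313+221=5542,  q_5=17·17+12=301
a_6=1:  p_6=1·5542+313=5855,  q_6=1·301+17=318
…
a_8=2:  p_8=2·17252+5855=40359,  q_8=2·937+318=2192
a_9=2:  p_9=2·40359+17252=97970,  q_9=2·2192+937=5321
fundamental: x₁=97970, y₁=5321  (since 9598120900 − 339·28313041 = 1)

97970 5321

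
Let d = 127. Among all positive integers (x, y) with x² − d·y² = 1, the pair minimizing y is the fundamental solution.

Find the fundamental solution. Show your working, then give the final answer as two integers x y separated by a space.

4730624 419775

[11; 3,1,2,2,7,11,7,2,2,1,3,22] for √127; ℓ=12 ⇒ convergent index 11
i=0: a=11 ⇒ p=11, q=1
i=1: a=3 ⇒ p=34, q=3
i=2: a=1 ⇒ p=45, q=4
i=3: a=2 ⇒ p=124, q=11
i=4: a=2 ⇒ p=293, q=26
i=5: a=7 ⇒ p=2175, q=193
i=6: a=11 ⇒ p=24218, q=2149
i=7: a=7 ⇒ p=171701, q=15236
i=8: a=2 ⇒ p=367620, q=32621
i=9: a=2 ⇒ p=906941, q=80478
i=10: a=1 ⇒ p=1274561, q=113099
i=11: a=3 ⇒ p=4730624, q=419775
→ (4730624, 419775).  Check: 4730624²=22378803429376, 127·419775²=22378803429375, difference 1.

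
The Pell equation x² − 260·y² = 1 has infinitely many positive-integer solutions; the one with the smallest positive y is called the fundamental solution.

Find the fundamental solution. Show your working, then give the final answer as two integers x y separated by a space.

√260 → a₀=16, period (8,32); ℓ=2 even so k=1
i=0: a=16 ⇒ p=16, q=1
i=1: a=8 ⇒ p=129, q=8
→ (129, 8).  Check: 129²=16641, 260·8²=16640, difference 1.

129 8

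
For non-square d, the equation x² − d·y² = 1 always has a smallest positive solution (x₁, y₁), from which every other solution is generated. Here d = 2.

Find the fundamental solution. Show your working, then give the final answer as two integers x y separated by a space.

3 2

√2 = [1; 2, …], period ℓ=1 (odd) → k=1
a_0=1:  p_0=1·1+0=1,  q_0=1·0+1=1
a_1=2:  p_1=2·1+1=3,  q_1=2·1+0=2
→ (3, 2).  Check: 3²=9, 2·2²=8, difference 1.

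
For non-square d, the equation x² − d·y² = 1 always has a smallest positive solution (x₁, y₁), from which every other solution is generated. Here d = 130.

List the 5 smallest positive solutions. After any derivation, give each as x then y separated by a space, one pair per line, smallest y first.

6499 570
84474001 7408860
1097993058499 96300361710
14271713689896001 1251712094097720
185503733443275162499 16269753702781802850

√130 → a₀=11, period (2,2,22); ℓ=3 odd so k=5
i=0: a=11 ⇒ p=11, q=1
i=1: a=2 ⇒ p=23, q=2
i=2: a=2 ⇒ p=57, q=5
…
i=4: a=2 ⇒ p=2611, q=229
i=5: a=2 ⇒ p=6499, q=570
→ (6499, 570).  Check: 6499²=42237001, 130·570²=42237000, difference 1.
(x_2, y_2) = (6499·6499 + 130·570·570, 6499·570 + 570·6499) = (84474001, 7408860)
(x_3, y_3) = (6499·84474001 + 130·570·7408860, 6499·7408860 + 570·84474001) = (1097993058499, 96300361710)
(x_4, y_4) = (6499·1097993058499 + 130·570·96300361710, 6499·96300361710 + 570·1097993058499) = (14271713689896001, 1251712094097720)
(x_5, y_5) = (6499·14271713689896001 + 130·570·1251712094097720, 6499·1251712094097720 + 570·14271713689896001) = (185503733443275162499, 16269753702781802850)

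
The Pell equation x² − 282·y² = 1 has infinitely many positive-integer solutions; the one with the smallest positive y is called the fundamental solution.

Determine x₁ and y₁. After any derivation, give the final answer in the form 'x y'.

√282 = [16; 1,3,1,4,1,3,1,32, …], period ℓ=8 (even) → k=7
a_0=16:  p_0=16·1+0=16,  q_0=16·0+1=1
…
a_2=3:  p_2=3·17+16=67,  q_2=3·1+1=4
a_3=1:  p_3=1·67+17=84,  q_3=1·4+1=5
…
a_6=3:  p_6=3·487+403=1864,  q_6=3·29+24=111
a_7=1:  p_7=1·1864+487=2351,  q_7=1·111+29=140
→ (2351, 140).  Check: 2351²=5527201, 282·140²=5527200, difference 1.

2351 140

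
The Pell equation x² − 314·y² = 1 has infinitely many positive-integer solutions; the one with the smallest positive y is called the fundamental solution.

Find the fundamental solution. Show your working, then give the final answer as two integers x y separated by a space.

392499 22150

√314 = [17; 1,2,1,1,2,1,34, …], period ℓ=7 (odd) → k=13
step 0: (17, 1)  from 17·(1,0) + (0,1)
…
step 5: (319, 18)  from 2·(124,7) + (71,4)
step 6: (443, 25)  from 1·(319,18) + (124,7)
step 7: (15381, 868)  from 34·(443,25) + (319,18)
…
step 9: (47029, 2654)  from 2·(15824,893) + (15381,868)
…
step 12: (282617, 15949)  from 2·(109882,6201) + (62853,3547)
step 13: (392499, 22150)  from 1·(282617,15949) + (109882,6201)
(x₁, y₁) = (392499, 22150);  392499² − 314·22150² = 1 ✓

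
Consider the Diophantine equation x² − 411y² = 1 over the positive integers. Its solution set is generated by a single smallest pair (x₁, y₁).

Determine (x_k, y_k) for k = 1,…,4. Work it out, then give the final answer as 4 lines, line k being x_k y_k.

√411 → a₀=20, period (3,1,1,1,19,1,1,1,3,40); ℓ=10 even so k=9
i=0: a=20 ⇒ p=20, q=1
…
i=2: a=1 ⇒ p=81, q=4
…
i=4: a=1 ⇒ p=223, q=11
i=5: a=19 ⇒ p=4379, q=216
…
i=7: a=1 ⇒ p=8981, q=443
i=8: a=1 ⇒ p=13583, q=670
i=9: a=3 ⇒ p=49730, q=2453
(x₁, y₁) = (49730, 2453);  49730² − 411·2453² = 1 ✓
k=2:  x_2 = 49730·49730+411·2453·2453 = 4946145799,  y_2 = 49730·2453+2453·49730 = 243975380
k=3:  x_3 = 49730·4946145799+411·2453·243975380 = 491943661118810,  y_3 = 49730·243975380+2453·4946145799 = 24265791292347
k=4:  x_4 = 49730·491943661118810+411·2453·24265791292347 = 48928716529930696801,  y_4 = 49730·24265791292347+2453·491943661118810 = 2413475601692857240

49730 2453
4946145799 243975380
491943661118810 24265791292347
48928716529930696801 2413475601692857240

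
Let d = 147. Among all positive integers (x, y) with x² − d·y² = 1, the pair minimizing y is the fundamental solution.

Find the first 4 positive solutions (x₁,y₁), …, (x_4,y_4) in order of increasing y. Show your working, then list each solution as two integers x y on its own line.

97 8
18817 1552
3650401 301080
708158977 58407968

d=147: √d = [12; 8,24] (ℓ=2, even), read p_1/q_1
k=0  a_k=12  p_k/q_k = 12/1
k=1  a_k=8  p_k/q_k = 97/8
→ (97, 8).  Check: 97²=9409, 147·8²=9408, difference 1.
(97+8√147)^2 = 18817 + 1552√147
(97+8√147)^3 = 3650401 + 301080√147
(97+8√147)^4 = 708158977 + 58407968√147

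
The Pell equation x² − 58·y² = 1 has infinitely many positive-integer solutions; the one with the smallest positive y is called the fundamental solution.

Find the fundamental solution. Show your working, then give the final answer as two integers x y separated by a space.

[7; 1,1,1,1,1,1,14] for √58; ℓ=7 ⇒ convergent index 13
a_0=7:  p_0=7·1+0=7,  q_0=7·0+1=1
a_1=1:  p_1=1·7+1=8,  q_1=1·1+0=1
a_2=1:  p_2=1·8+7=15,  q_2=1·1+1=2
…
a_4=1:  p_4=1·23+15=38,  q_4=1·3+2=5
a_5=1:  p_5=1·38+23=61,  q_5=1·5+3=8
a_6=1:  p_6=1·61+38=99,  q_6=1·8+5=13
a_7=14:  p_7=14·99+61=1447,  q_7=14·13+8=190
a_8=1:  p_8=1·1447+99=1546,  q_8=1·190+13=203
a_9=1:  p_9=1·1546+1447=2993,  q_9=1·203+190=393
a_10=1:  p_10=1·2993+1546=4539,  q_10=1·393+203=596
…
a_12=1:  p_12=1·7532+4539=12071,  q_12=1·989+596=1585
a_13=1:  p_13=1·12071+7532=19603,  q_13=1·1585+989=2574
→ (19603, 2574).  Check: 19603²=384277609, 58·2574²=384277608, difference 1.

19603 2574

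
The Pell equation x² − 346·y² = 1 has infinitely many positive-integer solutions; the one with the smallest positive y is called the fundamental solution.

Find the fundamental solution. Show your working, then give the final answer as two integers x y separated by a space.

[18; 1,1,1,1,36] for √346; ℓ=5 ⇒ convergent index 9
a_0=18:  p_0=18·1+0=18,  q_0=18·0+1=1
…
a_2=1:  p_2=1·19+18=37,  q_2=1·1+1=2
a_3=1:  p_3=1·37+19=56,  q_3=1·2+1=3
…
a_8=1:  p_8=1·6901+3497=10398,  q_8=1·371+188=559
a_9=1:  p_9=1·10398+6901=17299,  q_9=1·559+371=930
→ (17299, 930).  Check: 17299²=299255401, 346·930²=299255400, difference 1.

17299 930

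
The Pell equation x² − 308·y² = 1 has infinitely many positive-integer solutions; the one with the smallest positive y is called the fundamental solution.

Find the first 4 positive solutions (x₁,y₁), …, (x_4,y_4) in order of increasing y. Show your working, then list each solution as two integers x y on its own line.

351 20
246401 14040
172973151 9856060
121426905601 6918940080

√308 = [17; 1,1,4,1,1,34, …], period ℓ=6 (even) → k=5
k=0  a_k=17  p_k/q_k = 17/1
…
k=4  a_k=1  p_k/q_k = 193/11
k=5  a_k=1  p_k/q_k = 351/20
(x₁, y₁) = (351, 20);  351² − 308·20² = 1 ✓
n=2: (351,20)∘(351,20) = (351·351+308·20·20, 351·20+20·351) = (246401,14040)
n=3: (246401,14040)∘(351,20) = (351·246401+308·20·14040, 351·14040+20·246401) = (172973151,9856060)
n=4: (172973151,9856060)∘(351,20) = (351·172973151+308·20·9856060, 351·9856060+20·172973151) = (121426905601,6918940080)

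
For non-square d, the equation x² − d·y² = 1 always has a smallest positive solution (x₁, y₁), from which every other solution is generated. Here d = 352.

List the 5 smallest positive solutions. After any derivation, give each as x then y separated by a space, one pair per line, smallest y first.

[18; 1,3,5,9,5,3,1,36] for √352; ℓ=8 ⇒ convergent index 7
step 0: (18, 1)  from 18·(1,0) + (0,1)
step 1: (19, 1)  from 1·(18,1) + (1,0)
…
step 6: (59118, 3151)  from 3·(18499,986) + (3621,193)
step 7: (77617, 4137)  from 1·(59118,3151) + (18499,986)
(x₁, y₁) = (77617, 4137);  77617² − 352·4137² = 1 ✓
k=2:  x_2 = 77617·77617+352·4137·4137 = 12048797377,  y_2 = 77617·4137+4137·77617 = 642203058
k=3:  x_3 = 77617·12048797377+352·4137·642203058 = 1870383011943601,  y_3 = 77617·642203058+4137·12048797377 = 99691749501435
k=4:  x_4 = 77617·1870383011943601+352·4137·99691749501435 = 290347036464004160257,  y_4 = 77617·99691749501435+4137·1870383011943601 = 15475549041463557732
k=5:  x_5 = 77617·290347036464004160257+352·4137·15475549041463557732 = 45071731856582838801391537,  y_5 = 77617·15475549041463557732+4137·290347036464004160257 = 2402331379802862171467853

77617 4137
12048797377 642203058
1870383011943601 99691749501435
290347036464004160257 15475549041463557732
45071731856582838801391537 2402331379802862171467853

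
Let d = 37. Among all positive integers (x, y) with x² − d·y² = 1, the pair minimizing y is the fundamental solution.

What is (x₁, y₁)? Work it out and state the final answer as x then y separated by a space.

[6; 12] for √37; ℓ=1 ⇒ convergent index 1
i=0: a=6 ⇒ p=6, q=1
i=1: a=12 ⇒ p=73, q=12
(x₁, y₁) = (73, 12);  73² − 37·12² = 1 ✓

73 12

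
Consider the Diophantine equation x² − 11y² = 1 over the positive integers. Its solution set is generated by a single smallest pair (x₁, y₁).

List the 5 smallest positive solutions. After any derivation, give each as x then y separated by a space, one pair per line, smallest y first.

[3; 3,6] for √11; ℓ=2 ⇒ convergent index 1
i=0: a=3 ⇒ p=3, q=1
i=1: a=3 ⇒ p=10, q=3
(x₁, y₁) = (10, 3);  10² − 11·3² = 1 ✓
k=2:  x_2 = 10·10+11·3·3 = 199,  y_2 = 10·3+3·10 = 60
k=3:  x_3 = 10·199+11·3·60 = 3970,  y_3 = 10·60+3·199 = 1197
k=4:  x_4 = 10·3970+11·3·1197 = 79201,  y_4 = 10·1197+3·3970 = 23880
k=5:  x_5 = 10·79201+11·3·23880 = 1580050,  y_5 = 10·23880+3·79201 = 476403

10 3
199 60
3970 1197
79201 23880
1580050 476403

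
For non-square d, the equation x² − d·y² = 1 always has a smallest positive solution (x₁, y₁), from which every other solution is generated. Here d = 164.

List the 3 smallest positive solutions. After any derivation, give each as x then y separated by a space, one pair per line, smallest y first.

2049 160
8396801 655680
34410088449 2686976480

√164 = [12; 1,4,6,4,1,24, …], period ℓ=6 (even) → k=5
i=0: a=12 ⇒ p=12, q=1
…
i=4: a=4 ⇒ p=1652, q=129
i=5: a=1 ⇒ p=2049, q=160
(x₁, y₁) = (2049, 160);  2049² − 164·160² = 1 ✓
(2049+160√164)^2 = 8396801 + 655680√164
(2049+160√164)^3 = 34410088449 + 2686976480√164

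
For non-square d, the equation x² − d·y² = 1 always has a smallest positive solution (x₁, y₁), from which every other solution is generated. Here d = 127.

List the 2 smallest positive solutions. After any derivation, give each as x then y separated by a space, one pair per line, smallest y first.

√127 = [11; 3,1,2,2,7,11,7,2,2,1,3,22, …], period ℓ=12 (even) → k=11
k=0  a_k=11  p_k/q_k = 11/1
k=1  a_k=3  p_k/q_k = 34/3
…
k=5  a_k=7  p_k/q_k = 2175/193
…
k=9  a_k=2  p_k/q_k = 906941/80478
k=10  a_k=1  p_k/q_k = 1274561/113099
k=11  a_k=3  p_k/q_k = 4730624/419775
(x₁, y₁) = (4730624, 419775);  4730624² − 127·419775² = 1 ✓
k=2:  x_2 = 4730624·4730624+127·419775·419775 = 44757606858751,  y_2 = 4730624·419775+419775·4730624 = 3971595379200

4730624 419775
44757606858751 3971595379200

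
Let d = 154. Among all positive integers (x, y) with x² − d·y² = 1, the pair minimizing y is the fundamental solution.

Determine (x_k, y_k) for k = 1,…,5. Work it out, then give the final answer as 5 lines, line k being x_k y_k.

d=154: √d = [12; 2,2,3,1,2,1,3,2,2,24] (ℓ=10, even), read p_9/q_9
i=0: a=12 ⇒ p=12, q=1
…
i=3: a=3 ⇒ p=211, q=17
…
i=7: a=3 ⇒ p=3847, q=310
i=8: a=2 ⇒ p=8724, q=703
i=9: a=2 ⇒ p=21295, q=1716
→ (21295, 1716).  Check: 21295²=453477025, 154·1716²=453477024, difference 1.
k=2:  x_2 = 21295·21295+154·1716·1716 = 906954049,  y_2 = 21295·1716+1716·21295 = 73084440
k=3:  x_3 = 21295·906954049+154·1716·73084440 = 38627172925615,  y_3 = 21295·73084440+1716·906954049 = 3112666297884
k=4:  x_4 = 21295·38627172925615+154·1716·3112666297884 = 1645131293994988801,  y_4 = 21295·3112666297884+1716·38627172925615 = 132568457553795120
k=5:  x_5 = 21295·1645131293994988801+154·1716·132568457553795120 = 70066141772619400108975,  y_5 = 21295·132568457553795120+1716·1645131293994988801 = 5646090604103467862916

21295 1716
906954049 73084440
38627172925615 3112666297884
1645131293994988801 132568457553795120
70066141772619400108975 5646090604103467862916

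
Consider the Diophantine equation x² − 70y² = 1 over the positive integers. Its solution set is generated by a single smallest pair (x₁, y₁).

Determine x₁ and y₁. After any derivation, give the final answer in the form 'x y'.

√70 = [8; 2,1,2,1,2,16, …], period ℓ=6 (even) → k=5
a_0=8:  p_0=8·1+0=8,  q_0=8·0+1=1
…
a_2=1:  p_2=1·17+8=25,  q_2=1·2+1=3
…
a_4=1:  p_4=1·67+25=92,  q_4=1·8+3=11
a_5=2:  p_5=2·92+67=251,  q_5=2·11+8=30
→ (251, 30).  Check: 251²=63001, 70·30²=63000, difference 1.

251 30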